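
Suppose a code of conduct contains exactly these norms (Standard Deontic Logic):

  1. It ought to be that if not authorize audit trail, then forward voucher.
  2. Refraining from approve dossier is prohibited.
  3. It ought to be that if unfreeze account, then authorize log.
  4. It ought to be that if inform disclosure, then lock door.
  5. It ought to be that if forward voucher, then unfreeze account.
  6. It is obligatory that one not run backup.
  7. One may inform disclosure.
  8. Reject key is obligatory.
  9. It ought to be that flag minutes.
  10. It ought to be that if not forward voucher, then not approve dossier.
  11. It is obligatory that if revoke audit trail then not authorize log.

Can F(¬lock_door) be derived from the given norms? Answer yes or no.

Premise 4 is O(inform_disclosure → lock_door), but O(inform_disclosure) is not derivable from the premises (the permission P(inform_disclosure) asserts only ¬O(¬inform_disclosure), not O(inform_disclosure)), so it does not yield O(lock_door).
No other premise forces O(lock_door). An ideal world satisfying every premise can still have ¬lock_door true, so F(¬lock_door) is not derivable.

No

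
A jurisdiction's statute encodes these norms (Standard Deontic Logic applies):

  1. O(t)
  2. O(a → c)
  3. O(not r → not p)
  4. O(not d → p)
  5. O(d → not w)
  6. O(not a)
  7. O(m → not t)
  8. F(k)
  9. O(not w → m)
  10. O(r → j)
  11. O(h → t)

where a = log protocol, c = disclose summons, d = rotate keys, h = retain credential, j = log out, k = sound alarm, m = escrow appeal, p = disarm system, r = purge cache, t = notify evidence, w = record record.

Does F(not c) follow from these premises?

No

Premise 2 is O(a → c), but O(a) is not derivable from the premises, so it does not yield O(c).
No other premise forces O(c). An ideal world satisfying every premise can still have not c true, so F(not c) is not derivable.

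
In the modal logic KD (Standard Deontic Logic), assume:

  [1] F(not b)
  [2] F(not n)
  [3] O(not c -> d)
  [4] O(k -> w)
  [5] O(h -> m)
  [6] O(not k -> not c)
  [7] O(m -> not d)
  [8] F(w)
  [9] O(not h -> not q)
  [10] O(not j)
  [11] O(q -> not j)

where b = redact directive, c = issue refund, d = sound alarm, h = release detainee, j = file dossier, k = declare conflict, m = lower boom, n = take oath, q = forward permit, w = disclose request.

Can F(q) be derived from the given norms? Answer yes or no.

F(w) at premise 8 means O(not w).
Premise 4 is O(k -> w); contrapositively O(not w -> not k). Since O(not w) holds, K gives O(not k).
Premise 6 is O(not k -> not c); since O(not k), deontic closure gives O(not c).
From O(not c) and premise 3, O(not c -> d), we obtain O(d).
Premise 7 is O(m -> not d); contrapositively O(d -> not m). Since O(d) holds, K gives O(not m).
Premise 5, O(h -> m), contraposes to O(not m -> not h); with O(not m) we get O(not h).
Applying K to premise 9 (O(not h -> not q)) and O(not h) yields O(not q).
Premises 1, 2, 10, 11 do not contribute to this derivation.
So O(not q) holds, i.e. F(q). The claim follows.

Yes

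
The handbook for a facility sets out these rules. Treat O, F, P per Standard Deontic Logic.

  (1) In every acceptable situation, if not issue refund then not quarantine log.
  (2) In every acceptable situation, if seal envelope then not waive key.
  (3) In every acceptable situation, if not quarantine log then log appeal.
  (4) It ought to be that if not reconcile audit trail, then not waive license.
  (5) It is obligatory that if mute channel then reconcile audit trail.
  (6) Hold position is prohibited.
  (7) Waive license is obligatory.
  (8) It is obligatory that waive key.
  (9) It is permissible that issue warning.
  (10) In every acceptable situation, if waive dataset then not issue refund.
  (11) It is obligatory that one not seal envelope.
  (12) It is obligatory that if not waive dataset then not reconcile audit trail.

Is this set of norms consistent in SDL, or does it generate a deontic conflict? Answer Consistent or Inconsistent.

Consistent

Premise 2 is O(seal_envelope → ¬waive_key), but O(seal_envelope) is not derivable from the premises, so it does not yield O(¬waive_key).
So O(¬waive_key) is not derivable, and the apparent clash with O(waive_key) does not arise.
A world satisfying every obligation exists (e.g. hold_position=false, issue_refund=false, issue_warning=false, log_appeal=true, mute_channel=false, quarantine_log=false, reconcile_audit_trail=true, seal_envelope=false, waive_dataset=true, waive_key=true, waive_license=true); no atom is both obligatory and forbidden, so the set is consistent.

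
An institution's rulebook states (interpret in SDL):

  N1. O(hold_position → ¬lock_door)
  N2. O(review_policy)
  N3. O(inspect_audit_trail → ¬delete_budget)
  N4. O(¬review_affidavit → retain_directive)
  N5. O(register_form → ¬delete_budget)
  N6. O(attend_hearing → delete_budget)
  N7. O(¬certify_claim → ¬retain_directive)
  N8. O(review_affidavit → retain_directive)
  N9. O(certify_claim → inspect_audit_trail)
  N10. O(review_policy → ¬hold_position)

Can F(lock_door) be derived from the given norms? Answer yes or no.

No

Premise 1 is O(hold_position → ¬lock_door), but O(hold_position) is not derivable from the premises, so it does not yield O(¬lock_door).
No other premise forces O(¬lock_door). An ideal world satisfying every premise can still have lock_door true, so F(lock_door) is not derivable.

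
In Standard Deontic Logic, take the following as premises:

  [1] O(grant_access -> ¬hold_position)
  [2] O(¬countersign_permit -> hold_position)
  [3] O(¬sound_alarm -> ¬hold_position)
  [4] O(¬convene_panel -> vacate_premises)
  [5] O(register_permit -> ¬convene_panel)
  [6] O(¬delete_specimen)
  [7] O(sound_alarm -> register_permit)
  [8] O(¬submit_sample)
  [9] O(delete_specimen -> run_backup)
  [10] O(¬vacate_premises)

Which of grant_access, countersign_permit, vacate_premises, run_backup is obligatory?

countersign_permit

From premise 10 we have O(¬vacate_premises).
Premise 4, O(¬convene_panel -> vacate_premises), contraposes to O(¬vacate_premises -> convene_panel); with O(¬vacate_premises) we get O(convene_panel).
Premise 5, O(register_permit -> ¬convene_panel), contraposes to O(convene_panel -> ¬register_permit); with O(convene_panel) we get O(¬register_permit).
The contrapositive of premise 7 (O(sound_alarm -> register_permit)) is O(¬register_permit -> ¬sound_alarm), and O(¬register_permit) is already established, so O(¬sound_alarm).
Premise 3 is O(¬sound_alarm -> ¬hold_position); since O(¬sound_alarm), deontic closure gives O(¬hold_position).
Premise 2, O(¬countersign_permit -> hold_position), contraposes to O(¬hold_position -> countersign_permit); with O(¬hold_position) we get O(countersign_permit).
So O(countersign_permit) holds — countersign_permit is obligatory. None of the other listed options is made obligatory by any chain of premises.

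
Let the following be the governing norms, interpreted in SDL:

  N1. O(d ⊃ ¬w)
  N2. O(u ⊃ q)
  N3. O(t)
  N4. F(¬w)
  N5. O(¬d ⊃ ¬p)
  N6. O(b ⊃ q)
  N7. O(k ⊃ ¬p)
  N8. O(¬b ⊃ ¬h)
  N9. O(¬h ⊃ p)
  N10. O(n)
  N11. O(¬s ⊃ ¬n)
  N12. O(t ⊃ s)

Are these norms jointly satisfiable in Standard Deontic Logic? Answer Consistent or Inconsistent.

Consistent

Premise 11 is O(¬s ⊃ ¬n), but O(¬s) is not derivable from the premises, so it does not yield O(¬n).
So O(¬n) is not derivable, and the apparent clash with O(n) does not arise.
A world satisfying every obligation exists (e.g. b=true, d=false, h=true, k=false, n=true, p=false, q=true, s=true, t=true, u=false, w=true); no atom is both obligatory and forbidden, so the set is consistent.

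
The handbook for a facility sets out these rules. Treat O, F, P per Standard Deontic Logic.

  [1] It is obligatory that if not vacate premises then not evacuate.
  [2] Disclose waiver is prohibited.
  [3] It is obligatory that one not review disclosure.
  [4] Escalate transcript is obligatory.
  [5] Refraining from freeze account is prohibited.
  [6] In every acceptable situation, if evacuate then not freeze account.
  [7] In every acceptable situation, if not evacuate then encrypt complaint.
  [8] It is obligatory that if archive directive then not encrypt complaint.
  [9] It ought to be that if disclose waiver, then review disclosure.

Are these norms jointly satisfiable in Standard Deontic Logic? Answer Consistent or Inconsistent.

Consistent

Premise 9 is O(disclose_waiver → review_disclosure), but O(disclose_waiver) is not derivable from the premises, so it does not yield O(review_disclosure).
So O(review_disclosure) is not derivable, and the apparent clash with O(¬review_disclosure) does not arise.
A world satisfying every obligation exists (e.g. archive_directive=false, disclose_waiver=false, encrypt_complaint=true, escalate_transcript=true, evacuate=false, freeze_account=true, review_disclosure=false, vacate_premises=false); no atom is both obligatory and forbidden, so the set is consistent.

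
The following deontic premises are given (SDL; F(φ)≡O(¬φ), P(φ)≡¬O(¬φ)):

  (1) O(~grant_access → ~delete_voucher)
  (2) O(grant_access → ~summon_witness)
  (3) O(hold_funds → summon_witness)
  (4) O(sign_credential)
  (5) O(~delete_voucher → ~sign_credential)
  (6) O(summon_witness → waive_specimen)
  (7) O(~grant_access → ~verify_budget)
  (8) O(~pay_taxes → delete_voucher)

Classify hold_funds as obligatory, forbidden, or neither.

Premise 4 states O(sign_credential) outright.
Premise 5, O(~delete_voucher → ~sign_credential), contraposes to O(sign_credential → delete_voucher); with O(sign_credential) we get O(delete_voucher).
Premise 1 is O(~grant_access → ~delete_voucher); contrapositively O(delete_voucher → grant_access). Since O(delete_voucher) holds, K gives O(grant_access).
With premise 2, O(grant_access → ~summon_witness), the K-axiom yields O(~summon_witness).
Premise 3 is O(hold_funds → summon_witness); contrapositively O(~summon_witness → ~hold_funds). Since O(~summon_witness) holds, K gives O(~hold_funds).
Premises 6, 7, 8 do not contribute to this derivation.
Thus O(~hold_funds), which is F(hold_funds): hold_funds is forbidden.

Forbidden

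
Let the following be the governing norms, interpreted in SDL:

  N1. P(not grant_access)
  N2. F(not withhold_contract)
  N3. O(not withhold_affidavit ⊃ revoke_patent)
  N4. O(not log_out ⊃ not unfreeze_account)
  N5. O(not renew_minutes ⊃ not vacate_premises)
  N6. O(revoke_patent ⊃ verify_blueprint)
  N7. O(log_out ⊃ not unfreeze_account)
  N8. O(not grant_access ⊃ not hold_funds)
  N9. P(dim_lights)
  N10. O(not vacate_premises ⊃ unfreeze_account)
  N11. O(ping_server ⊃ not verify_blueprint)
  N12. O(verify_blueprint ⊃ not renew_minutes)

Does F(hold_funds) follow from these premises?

Premise 8 is O(not grant_access ⊃ not hold_funds), but O(not grant_access) is not derivable from the premises (the permission P(not grant_access) asserts only not O(grant_access), not O(not grant_access)), so it does not yield O(not hold_funds).
No other premise forces O(not hold_funds). An ideal world satisfying every premise can still have hold_funds true, so F(hold_funds) is not derivable.

No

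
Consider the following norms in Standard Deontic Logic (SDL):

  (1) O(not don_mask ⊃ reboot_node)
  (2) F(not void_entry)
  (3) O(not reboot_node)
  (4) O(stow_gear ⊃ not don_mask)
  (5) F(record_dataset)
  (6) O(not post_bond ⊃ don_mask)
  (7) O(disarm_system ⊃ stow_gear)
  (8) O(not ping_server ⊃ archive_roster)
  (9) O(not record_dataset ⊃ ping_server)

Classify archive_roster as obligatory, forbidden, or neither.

Neither

Premise 8 is O(not ping_server ⊃ archive_roster), but O(not ping_server) is not derivable from the premises, so it does not yield O(archive_roster).
No premise or chain of K-axiom applications forces O(archive_roster), and none forces O(not archive_roster). So archive_roster is neither obligatory nor forbidden under these norms.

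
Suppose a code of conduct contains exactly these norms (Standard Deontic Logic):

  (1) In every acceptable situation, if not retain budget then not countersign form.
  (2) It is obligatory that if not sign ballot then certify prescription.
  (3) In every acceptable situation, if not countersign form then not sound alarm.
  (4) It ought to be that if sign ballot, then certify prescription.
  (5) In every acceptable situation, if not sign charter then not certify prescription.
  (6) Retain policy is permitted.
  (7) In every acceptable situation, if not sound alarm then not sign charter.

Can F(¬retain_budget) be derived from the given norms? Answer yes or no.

By case analysis on sign_ballot: premise 4 gives O(sign_ballot → certify_prescription) and premise 2 gives O(¬sign_ballot → certify_prescription), so O(certify_prescription) either way.
The contrapositive of premise 5 (O(¬sign_charter → ¬certify_prescription)) is O(certify_prescription → sign_charter), and O(certify_prescription) is already established, so O(sign_charter).
The contrapositive of premise 7 (O(¬sound_alarm → ¬sign_charter)) is O(sign_charter → sound_alarm), and O(sign_charter) is already established, so O(sound_alarm).
Premise 3, O(¬countersign_form → ¬sound_alarm), contraposes to O(sound_alarm → countersign_form); with O(sound_alarm) we get O(countersign_form).
The contrapositive of premise 1 (O(¬retain_budget → ¬countersign_form)) is O(countersign_form → retain_budget), and O(countersign_form) is already established, so O(retain_budget).
Premise 6 does not contribute to this derivation.
So O(retain_budget) holds, i.e. F(¬retain_budget). The claim follows.

Yes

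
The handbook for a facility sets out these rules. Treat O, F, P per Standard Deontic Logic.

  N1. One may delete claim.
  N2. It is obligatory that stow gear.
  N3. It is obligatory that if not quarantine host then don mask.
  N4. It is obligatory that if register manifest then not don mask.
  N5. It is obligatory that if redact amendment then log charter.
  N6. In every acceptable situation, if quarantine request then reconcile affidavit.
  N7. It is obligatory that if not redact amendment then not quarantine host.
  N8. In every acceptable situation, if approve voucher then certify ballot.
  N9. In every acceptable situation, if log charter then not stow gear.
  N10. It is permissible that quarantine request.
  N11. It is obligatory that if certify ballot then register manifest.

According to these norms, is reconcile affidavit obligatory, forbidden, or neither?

Premise 6 is O(quarantine_request → reconcile_affidavit), but O(quarantine_request) is not derivable from the premises (the permission P(quarantine_request) asserts only ¬O(¬quarantine_request), not O(quarantine_request)), so it does not yield O(reconcile_affidavit).
No premise or chain of K-axiom applications forces O(reconcile_affidavit), and none forces O(¬reconcile_affidavit). So reconcile_affidavit is neither obligatory nor forbidden under these norms.

Neither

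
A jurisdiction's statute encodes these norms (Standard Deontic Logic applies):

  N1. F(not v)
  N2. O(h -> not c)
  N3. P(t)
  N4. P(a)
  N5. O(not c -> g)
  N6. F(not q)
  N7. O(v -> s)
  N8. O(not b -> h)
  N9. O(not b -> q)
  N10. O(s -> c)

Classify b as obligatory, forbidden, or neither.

F(not v) at premise 1 means O(v).
Applying K to premise 7 (O(v -> s)) and O(v) yields O(s).
From O(s) and premise 10, O(s -> c), we obtain O(c).
The contrapositive of premise 2 (O(h -> not c)) is O(c -> not h), and O(c) is already established, so O(not h).
Premise 8 is O(not b -> h); contrapositively O(not h -> b). Since O(not h) holds, K gives O(b).
Premises 3, 4, 5, 6, 9 do not contribute to this derivation.
Hence b is obligatory.

Obligatory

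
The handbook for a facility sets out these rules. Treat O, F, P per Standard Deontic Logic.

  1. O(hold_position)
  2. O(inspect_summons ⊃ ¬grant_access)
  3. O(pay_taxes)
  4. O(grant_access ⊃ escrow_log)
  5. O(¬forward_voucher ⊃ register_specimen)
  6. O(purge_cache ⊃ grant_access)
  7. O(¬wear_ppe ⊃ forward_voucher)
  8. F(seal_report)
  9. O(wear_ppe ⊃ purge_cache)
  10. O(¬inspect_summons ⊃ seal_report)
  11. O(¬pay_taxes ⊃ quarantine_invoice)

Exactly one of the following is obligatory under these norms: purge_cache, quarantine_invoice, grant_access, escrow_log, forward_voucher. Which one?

F(seal_report) at premise 8 means O(¬seal_report).
Premise 10, O(¬inspect_summons ⊃ seal_report), contraposes to O(¬seal_report ⊃ inspect_summons); with O(¬seal_report) we get O(inspect_summons).
Applying K to premise 2 (O(inspect_summons ⊃ ¬grant_access)) and O(inspect_summons) yields O(¬grant_access).
Premise 6 is O(purge_cache ⊃ grant_access); contrapositively O(¬grant_access ⊃ ¬purge_cache). Since O(¬grant_access) holds, K gives O(¬purge_cache).
Premise 9 is O(wear_ppe ⊃ purge_cache); contrapositively O(¬purge_cache ⊃ ¬wear_ppe). Since O(¬purge_cache) holds, K gives O(¬wear_ppe).
With premise 7, O(¬wear_ppe ⊃ forward_voucher), the K-axiom yields O(forward_voucher).
So O(forward_voucher) holds — forward_voucher is obligatory. None of the other listed options is made obligatory by any chain of premises.

forward_voucher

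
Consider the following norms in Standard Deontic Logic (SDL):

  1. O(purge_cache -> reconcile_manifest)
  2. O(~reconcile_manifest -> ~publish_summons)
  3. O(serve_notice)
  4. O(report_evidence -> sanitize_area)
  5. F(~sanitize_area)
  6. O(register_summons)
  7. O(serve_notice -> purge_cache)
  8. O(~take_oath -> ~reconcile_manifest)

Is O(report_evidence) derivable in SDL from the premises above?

Premise 4 is O(report_evidence -> sanitize_area); even if O(sanitize_area) held, inferring O(report_evidence) would be affirming the consequent — invalid.
No other premise forces O(report_evidence). An ideal world satisfying every premise can still have report_evidence false, so O(report_evidence) is not derivable.

No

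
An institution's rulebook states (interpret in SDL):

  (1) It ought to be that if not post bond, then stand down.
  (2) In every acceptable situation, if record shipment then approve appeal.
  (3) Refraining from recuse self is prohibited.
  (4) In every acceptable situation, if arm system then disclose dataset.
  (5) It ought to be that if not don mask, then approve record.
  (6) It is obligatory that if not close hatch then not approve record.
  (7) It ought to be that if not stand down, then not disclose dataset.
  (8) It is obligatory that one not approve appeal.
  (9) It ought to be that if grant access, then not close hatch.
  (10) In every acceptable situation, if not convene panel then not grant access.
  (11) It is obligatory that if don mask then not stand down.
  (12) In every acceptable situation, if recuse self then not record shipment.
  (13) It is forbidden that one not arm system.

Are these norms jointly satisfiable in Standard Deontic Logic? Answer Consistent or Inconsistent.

Consistent

Premise 2 is O(record_shipment → approve_appeal), but O(record_shipment) is not derivable from the premises, so it does not yield O(approve_appeal).
So O(approve_appeal) is not derivable, and the apparent clash with O(¬approve_appeal) does not arise.
A world satisfying every obligation exists (e.g. approve_appeal=false, approve_record=true, arm_system=true, close_hatch=true, convene_panel=false, disclose_dataset=true, don_mask=false, grant_access=false, post_bond=false, record_shipment=false, recuse_self=true, stand_down=true); no atom is both obligatory and forbidden, so the set is consistent.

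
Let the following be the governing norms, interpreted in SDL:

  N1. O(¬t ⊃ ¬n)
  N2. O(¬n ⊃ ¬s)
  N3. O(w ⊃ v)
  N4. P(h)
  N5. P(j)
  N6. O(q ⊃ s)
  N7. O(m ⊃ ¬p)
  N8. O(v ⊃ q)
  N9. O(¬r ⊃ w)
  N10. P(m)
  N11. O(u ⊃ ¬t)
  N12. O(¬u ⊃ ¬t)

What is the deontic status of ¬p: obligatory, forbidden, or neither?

Neither

Premise 7 is O(m ⊃ ¬p), but O(m) is not derivable from the premises (the permission P(m) asserts only ¬O(¬m), not O(m)), so it does not yield O(¬p).
No premise or chain of K-axiom applications forces O(¬p), and none forces O(p). So ¬p is neither obligatory nor forbidden under these norms.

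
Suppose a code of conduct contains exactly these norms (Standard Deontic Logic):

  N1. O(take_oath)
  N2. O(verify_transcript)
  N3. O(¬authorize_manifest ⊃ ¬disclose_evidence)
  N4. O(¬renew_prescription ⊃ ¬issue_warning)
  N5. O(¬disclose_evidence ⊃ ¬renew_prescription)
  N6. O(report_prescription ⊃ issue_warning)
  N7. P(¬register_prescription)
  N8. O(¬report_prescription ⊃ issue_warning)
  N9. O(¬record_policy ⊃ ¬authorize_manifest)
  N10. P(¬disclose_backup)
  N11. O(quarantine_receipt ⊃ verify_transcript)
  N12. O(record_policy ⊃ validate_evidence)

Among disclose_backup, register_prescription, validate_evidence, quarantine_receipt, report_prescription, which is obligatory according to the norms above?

validate_evidence

Premises 6 and 8 are O(report_prescription ⊃ issue_warning) and O(¬report_prescription ⊃ issue_warning); every ideal world satisfies report_prescription or ¬report_prescription, so in either case issue_warning holds — hence O(issue_warning).
Premise 4 is O(¬renew_prescription ⊃ ¬issue_warning); contrapositively O(issue_warning ⊃ renew_prescription). Since O(issue_warning) holds, K gives O(renew_prescription).
Premise 5, O(¬disclose_evidence ⊃ ¬renew_prescription), contraposes to O(renew_prescription ⊃ disclose_evidence); with O(renew_prescription) we get O(disclose_evidence).
Premise 3 is O(¬authorize_manifest ⊃ ¬disclose_evidence); contrapositively O(disclose_evidence ⊃ authorize_manifest). Since O(disclose_evidence) holds, K gives O(authorize_manifest).
Premise 9 is O(¬record_policy ⊃ ¬authorize_manifest); contrapositively O(authorize_manifest ⊃ record_policy). Since O(authorize_manifest) holds, K gives O(record_policy).
Applying K to premise 12 (O(record_policy ⊃ validate_evidence)) and O(record_policy) yields O(validate_evidence).
So O(validate_evidence) holds — validate_evidence is obligatory. None of the other listed options is made obligatory by any chain of premises.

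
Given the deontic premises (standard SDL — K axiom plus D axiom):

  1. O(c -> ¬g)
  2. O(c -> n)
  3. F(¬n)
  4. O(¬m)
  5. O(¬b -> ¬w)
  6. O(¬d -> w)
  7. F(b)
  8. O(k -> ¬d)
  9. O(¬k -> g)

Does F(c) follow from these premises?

Premise 7 is F(b), i.e. O(¬b).
Premise 5 is O(¬b -> ¬w); since O(¬b), deontic closure gives O(¬w).
The contrapositive of premise 6 (O(¬d -> w)) is O(¬w -> d), and O(¬w) is already established, so O(d).
Premise 8, O(k -> ¬d), contraposes to O(d -> ¬k); with O(d) we get O(¬k).
Applying K to premise 9 (O(¬k -> g)) and O(¬k) yields O(g).
Premise 1, O(c -> ¬g), contraposes to O(g -> ¬c); with O(g) we get O(¬c).
Premises 2, 3, 4 do not contribute to this derivation.
So O(¬c) holds, i.e. F(c). The claim follows.

Yes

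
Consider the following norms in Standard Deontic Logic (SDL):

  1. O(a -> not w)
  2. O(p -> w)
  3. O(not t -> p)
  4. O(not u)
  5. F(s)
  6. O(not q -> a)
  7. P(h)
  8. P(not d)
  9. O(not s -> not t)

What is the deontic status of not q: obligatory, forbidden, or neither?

Premise 5 is F(s), i.e. O(not s).
With premise 9, O(not s -> not t), the K-axiom yields O(not t).
With premise 3, O(not t -> p), the K-axiom yields O(p).
With premise 2, O(p -> w), the K-axiom yields O(w).
Premise 1 is O(a -> not w); contrapositively O(w -> not a). Since O(w) holds, K gives O(not a).
The contrapositive of premise 6 (O(not q -> a)) is O(not a -> q), and O(not a) is already established, so O(q).
Premises 4, 7, 8 do not contribute to this derivation.
Thus O(q), which is F(not q): not q is forbidden.

Forbidden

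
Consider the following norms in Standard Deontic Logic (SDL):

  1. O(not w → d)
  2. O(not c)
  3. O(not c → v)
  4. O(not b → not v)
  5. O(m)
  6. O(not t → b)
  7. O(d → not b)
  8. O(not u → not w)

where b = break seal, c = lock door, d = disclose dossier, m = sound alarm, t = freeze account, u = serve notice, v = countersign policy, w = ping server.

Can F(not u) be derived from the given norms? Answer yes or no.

From premise 2 we have O(not c).
With premise 3, O(not c → v), the K-axiom yields O(v).
Premise 4 is O(not b → not v); contrapositively O(v → b). Since O(v) holds, K gives O(b).
Premise 7 is O(d → not b); contrapositively O(b → not d). Since O(b) holds, K gives O(not d).
The contrapositive of premise 1 (O(not w → d)) is O(not d → w), and O(not d) is already established, so O(w).
Premise 8 is O(not u → not w); contrapositively O(w → u). Since O(w) holds, K gives O(u).
Premises 5, 6 do not contribute to this derivation.
So O(u) holds, i.e. F(not u). The claim follows.

Yes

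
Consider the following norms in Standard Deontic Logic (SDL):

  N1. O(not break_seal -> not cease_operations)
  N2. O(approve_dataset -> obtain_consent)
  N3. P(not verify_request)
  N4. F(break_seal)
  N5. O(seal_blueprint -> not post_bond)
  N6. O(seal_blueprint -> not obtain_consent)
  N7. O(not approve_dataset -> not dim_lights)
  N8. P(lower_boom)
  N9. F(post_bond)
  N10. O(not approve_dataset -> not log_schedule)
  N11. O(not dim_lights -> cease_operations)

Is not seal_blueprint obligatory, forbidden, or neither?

Obligatory

F(break_seal) at premise 4 means O(not break_seal).
Applying K to premise 1 (O(not break_seal -> not cease_operations)) and O(not break_seal) yields O(not cease_operations).
Premise 11 is O(not dim_lights -> cease_operations); contrapositively O(not cease_operations -> dim_lights). Since O(not cease_operations) holds, K gives O(dim_lights).
Premise 7, O(not approve_dataset -> not dim_lights), contraposes to O(dim_lights -> approve_dataset); with O(dim_lights) we get O(approve_dataset).
Applying K to premise 2 (O(approve_dataset -> obtain_consent)) and O(approve_dataset) yields O(obtain_consent).
Premise 6, O(seal_blueprint -> not obtain_consent), contraposes to O(obtain_consent -> not seal_blueprint); with O(obtain_consent) we get O(not seal_blueprint).
Premises 3, 5, 8, 9, 10 do not contribute to this derivation.
Hence not seal_blueprint is obligatory.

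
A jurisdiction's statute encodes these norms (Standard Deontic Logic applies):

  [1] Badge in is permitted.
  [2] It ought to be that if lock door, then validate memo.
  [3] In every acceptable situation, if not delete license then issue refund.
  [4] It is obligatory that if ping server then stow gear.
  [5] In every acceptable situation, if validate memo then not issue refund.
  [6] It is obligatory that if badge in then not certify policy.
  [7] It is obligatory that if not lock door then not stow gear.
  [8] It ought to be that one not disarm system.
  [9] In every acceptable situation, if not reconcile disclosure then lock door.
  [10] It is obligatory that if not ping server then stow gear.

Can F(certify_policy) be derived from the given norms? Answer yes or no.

Premise 6 is O(badge_in → ¬certify_policy), but O(badge_in) is not derivable from the premises (the permission P(badge_in) asserts only ¬O(¬badge_in), not O(badge_in)), so it does not yield O(¬certify_policy).
No other premise forces O(¬certify_policy). An ideal world satisfying every premise can still have certify_policy true, so F(certify_policy) is not derivable.

No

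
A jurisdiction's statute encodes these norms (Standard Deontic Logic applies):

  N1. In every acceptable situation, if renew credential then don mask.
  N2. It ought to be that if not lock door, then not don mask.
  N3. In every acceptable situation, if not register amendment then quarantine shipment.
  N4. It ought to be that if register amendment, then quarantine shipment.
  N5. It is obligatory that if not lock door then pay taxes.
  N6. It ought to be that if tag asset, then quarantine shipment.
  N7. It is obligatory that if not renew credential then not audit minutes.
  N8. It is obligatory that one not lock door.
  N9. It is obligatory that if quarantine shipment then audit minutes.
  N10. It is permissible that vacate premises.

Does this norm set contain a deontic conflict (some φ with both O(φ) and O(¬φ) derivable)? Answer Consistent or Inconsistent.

Inconsistent

By case analysis on register_amendment: premise 4 gives O(register_amendment → quarantine_shipment) and premise 3 gives O(¬register_amendment → quarantine_shipment), so O(quarantine_shipment) either way.
Applying K to premise 9 (O(quarantine_shipment → audit_minutes)) and O(quarantine_shipment) yields O(audit_minutes).
Premise 7 is O(¬renew_credential → ¬audit_minutes); contrapositively O(audit_minutes → renew_credential). Since O(audit_minutes) holds, K gives O(renew_credential).
From O(renew_credential) and premise 1, O(renew_credential → don_mask), we obtain O(don_mask).
Premise 2, O(¬lock_door → ¬don_mask), contraposes to O(don_mask → lock_door); with O(don_mask) we get O(lock_door).
However, premise 8 gives O(¬lock_door).
We now have both O(lock_door) and O(¬lock_door) — lock_door is simultaneously obligatory and forbidden, violating the D-axiom.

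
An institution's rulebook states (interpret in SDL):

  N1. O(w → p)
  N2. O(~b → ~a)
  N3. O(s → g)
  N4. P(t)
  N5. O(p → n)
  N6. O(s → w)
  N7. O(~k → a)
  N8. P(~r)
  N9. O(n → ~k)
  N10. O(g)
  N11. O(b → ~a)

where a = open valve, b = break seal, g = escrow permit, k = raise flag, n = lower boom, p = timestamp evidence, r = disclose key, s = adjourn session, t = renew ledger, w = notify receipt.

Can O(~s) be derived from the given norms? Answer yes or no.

Yes

Premises 2 and 11 cover both cases: O(~b → ~a) and O(b → ~a). Since ~b ∨ b is a tautology, O(~a) follows.
The contrapositive of premise 7 (O(~k → a)) is O(~a → k), and O(~a) is already established, so O(k).
Premise 9, O(n → ~k), contraposes to O(k → ~n); with O(k) we get O(~n).
The contrapositive of premise 5 (O(p → n)) is O(~n → ~p), and O(~n) is already established, so O(~p).
The contrapositive of premise 1 (O(w → p)) is O(~p → ~w), and O(~p) is already established, so O(~w).
Premise 6 is O(s → w); contrapositively O(~w → ~s). Since O(~w) holds, K gives O(~s).
Premises 3, 4, 8, 10 do not contribute to this derivation.
So O(~s) follows.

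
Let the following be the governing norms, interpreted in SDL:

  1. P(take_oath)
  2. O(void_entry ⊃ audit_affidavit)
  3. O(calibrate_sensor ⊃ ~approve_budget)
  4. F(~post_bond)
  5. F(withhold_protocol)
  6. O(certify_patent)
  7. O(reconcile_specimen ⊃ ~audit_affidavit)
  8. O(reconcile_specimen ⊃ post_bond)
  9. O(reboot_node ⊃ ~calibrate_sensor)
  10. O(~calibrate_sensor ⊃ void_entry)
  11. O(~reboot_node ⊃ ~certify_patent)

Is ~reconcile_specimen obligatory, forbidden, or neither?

Obligatory

From premise 6 we have O(certify_patent).
Premise 11 is O(~reboot_node ⊃ ~certify_patent); contrapositively O(certify_patent ⊃ reboot_node). Since O(certify_patent) holds, K gives O(reboot_node).
With premise 9, O(reboot_node ⊃ ~calibrate_sensor), the K-axiom yields O(~calibrate_sensor).
Premise 10 is O(~calibrate_sensor ⊃ void_entry); since O(~calibrate_sensor), deontic closure gives O(void_entry).
Applying K to premise 2 (O(void_entry ⊃ audit_affidavit)) and O(void_entry) yields O(audit_affidavit).
The contrapositive of premise 7 (O(reconcile_specimen ⊃ ~audit_affidavit)) is O(audit_affidavit ⊃ ~reconcile_specimen), and O(audit_affidavit) is already established, so O(~reconcile_specimen).
Premises 1, 3, 4, 5, 8 do not contribute to this derivation.
Hence ~reconcile_specimen is obligatory.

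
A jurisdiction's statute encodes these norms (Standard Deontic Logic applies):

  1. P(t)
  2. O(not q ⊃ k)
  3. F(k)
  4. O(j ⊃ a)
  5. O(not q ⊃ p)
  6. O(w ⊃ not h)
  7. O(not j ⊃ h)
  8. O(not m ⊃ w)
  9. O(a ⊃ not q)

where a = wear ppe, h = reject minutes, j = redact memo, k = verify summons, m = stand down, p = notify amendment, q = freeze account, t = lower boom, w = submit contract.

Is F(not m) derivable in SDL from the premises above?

Premise 3 is F(k), i.e. O(not k).
The contrapositive of premise 2 (O(not q ⊃ k)) is O(not k ⊃ q), and O(not k) is already established, so O(q).
The contrapositive of premise 9 (O(a ⊃ not q)) is O(q ⊃ not a), and O(q) is already established, so O(not a).
Premise 4, O(j ⊃ a), contraposes to O(not a ⊃ not j); with O(not a) we get O(not j).
With premise 7, O(not j ⊃ h), the K-axiom yields O(h).
Premise 6 is O(w ⊃ not h); contrapositively O(h ⊃ not w). Since O(h) holds, K gives O(not w).
The contrapositive of premise 8 (O(not m ⊃ w)) is O(not w ⊃ m), and O(not w) is already established, so O(m).
Premises 1, 5 do not contribute to this derivation.
So O(m) holds, i.e. F(not m). The claim follows.

Yes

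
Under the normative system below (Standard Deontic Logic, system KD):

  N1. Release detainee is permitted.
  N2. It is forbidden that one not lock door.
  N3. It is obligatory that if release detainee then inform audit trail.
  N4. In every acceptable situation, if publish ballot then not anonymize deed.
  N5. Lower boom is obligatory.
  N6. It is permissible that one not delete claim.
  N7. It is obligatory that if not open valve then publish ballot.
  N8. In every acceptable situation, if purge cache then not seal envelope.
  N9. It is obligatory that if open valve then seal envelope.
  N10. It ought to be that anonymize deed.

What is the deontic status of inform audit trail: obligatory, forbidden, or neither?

Neither

Premise 3 is O(release_detainee → inform_audit_trail), but O(release_detainee) is not derivable from the premises (the permission P(release_detainee) asserts only ¬O(¬release_detainee), not O(release_detainee)), so it does not yield O(inform_audit_trail).
No premise or chain of K-axiom applications forces O(inform_audit_trail), and none forces O(¬inform_audit_trail). So inform_audit_trail is neither obligatory nor forbidden under these norms.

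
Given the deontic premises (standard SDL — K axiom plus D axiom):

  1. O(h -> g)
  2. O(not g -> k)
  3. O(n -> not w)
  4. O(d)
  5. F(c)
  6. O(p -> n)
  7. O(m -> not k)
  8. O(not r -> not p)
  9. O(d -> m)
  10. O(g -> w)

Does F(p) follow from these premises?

Yes

Premise 4 gives O(d).
From O(d) and premise 9, O(d -> m), we obtain O(m).
From O(m) and premise 7, O(m -> not k), we obtain O(not k).
Premise 2, O(not g -> k), contraposes to O(not k -> g); with O(not k) we get O(g).
Applying K to premise 10 (O(g -> w)) and O(g) yields O(w).
Premise 3 is O(n -> not w); contrapositively O(w -> not n). Since O(w) holds, K gives O(not n).
Premise 6 is O(p -> n); contrapositively O(not n -> not p). Since O(not n) holds, K gives O(not p).
Premises 1, 5, 8 do not contribute to this derivation.
So O(not p) holds, i.e. F(p). The claim follows.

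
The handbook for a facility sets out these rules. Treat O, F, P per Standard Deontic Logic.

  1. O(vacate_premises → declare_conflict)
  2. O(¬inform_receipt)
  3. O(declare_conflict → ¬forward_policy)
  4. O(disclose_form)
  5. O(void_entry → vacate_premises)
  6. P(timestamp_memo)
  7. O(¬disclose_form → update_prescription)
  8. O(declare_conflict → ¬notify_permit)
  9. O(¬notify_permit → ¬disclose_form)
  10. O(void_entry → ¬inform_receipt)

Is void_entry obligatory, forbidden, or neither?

Forbidden

From premise 4 we have O(disclose_form).
Premise 9, O(¬notify_permit → ¬disclose_form), contraposes to O(disclose_form → notify_permit); with O(disclose_form) we get O(notify_permit).
The contrapositive of premise 8 (O(declare_conflict → ¬notify_permit)) is O(notify_permit → ¬declare_conflict), and O(notify_permit) is already established, so O(¬declare_conflict).
The contrapositive of premise 1 (O(vacate_premises → declare_conflict)) is O(¬declare_conflict → ¬vacate_premises), and O(¬declare_conflict) is already established, so O(¬vacate_premises).
Premise 5, O(void_entry → vacate_premises), contraposes to O(¬vacate_premises → ¬void_entry); with O(¬vacate_premises) we get O(¬void_entry).
Premises 2, 3, 6, 7, 10 do not contribute to this derivation.
Thus O(¬void_entry), which is F(void_entry): void_entry is forbidden.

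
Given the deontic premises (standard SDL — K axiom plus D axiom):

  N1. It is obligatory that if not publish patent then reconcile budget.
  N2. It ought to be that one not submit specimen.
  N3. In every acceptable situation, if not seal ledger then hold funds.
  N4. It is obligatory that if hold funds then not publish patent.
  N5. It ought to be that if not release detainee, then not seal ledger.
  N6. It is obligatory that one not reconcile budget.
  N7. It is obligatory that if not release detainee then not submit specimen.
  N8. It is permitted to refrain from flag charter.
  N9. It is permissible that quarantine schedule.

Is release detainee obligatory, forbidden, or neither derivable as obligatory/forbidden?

From premise 6 we have O(¬reconcile_budget).
Premise 1 is O(¬publish_patent → reconcile_budget); contrapositively O(¬reconcile_budget → publish_patent). Since O(¬reconcile_budget) holds, K gives O(publish_patent).
Premise 4 is O(hold_funds → ¬publish_patent); contrapositively O(publish_patent → ¬hold_funds). Since O(publish_patent) holds, K gives O(¬hold_funds).
Premise 3, O(¬seal_ledger → hold_funds), contraposes to O(¬hold_funds → seal_ledger); with O(¬hold_funds) we get O(seal_ledger).
The contrapositive of premise 5 (O(¬release_detainee → ¬seal_ledger)) is O(seal_ledger → release_detainee), and O(seal_ledger) is already established, so O(release_detainee).
Premises 2, 7, 8, 9 do not contribute to this derivation.
Hence release_detainee is obligatory.

Obligatory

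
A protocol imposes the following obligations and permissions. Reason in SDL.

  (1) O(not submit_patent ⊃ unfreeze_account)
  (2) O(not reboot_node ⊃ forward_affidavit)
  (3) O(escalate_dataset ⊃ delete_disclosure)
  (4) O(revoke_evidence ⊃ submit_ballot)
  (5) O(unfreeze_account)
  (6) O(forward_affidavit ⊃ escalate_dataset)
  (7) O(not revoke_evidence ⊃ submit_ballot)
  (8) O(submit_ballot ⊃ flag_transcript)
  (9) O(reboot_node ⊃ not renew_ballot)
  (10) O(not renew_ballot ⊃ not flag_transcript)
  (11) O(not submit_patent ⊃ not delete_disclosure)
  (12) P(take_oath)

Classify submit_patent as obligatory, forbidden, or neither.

Premises 4 and 7 are O(revoke_evidence ⊃ submit_ballot) and O(not revoke_evidence ⊃ submit_ballot); every ideal world satisfies revoke_evidence or not revoke_evidence, so in either case submit_ballot holds — hence O(submit_ballot).
With premise 8, O(submit_ballot ⊃ flag_transcript), the K-axiom yields O(flag_transcript).
The contrapositive of premise 10 (O(not renew_ballot ⊃ not flag_transcript)) is O(flag_transcript ⊃ renew_ballot), and O(flag_transcript) is already established, so O(renew_ballot).
The contrapositive of premise 9 (O(reboot_node ⊃ not renew_ballot)) is O(renew_ballot ⊃ not reboot_node), and O(renew_ballot) is already established, so O(not reboot_node).
Applying K to premise 2 (O(not reboot_node ⊃ forward_affidavit)) and O(not reboot_node) yields O(forward_affidavit).
With premise 6, O(forward_affidavit ⊃ escalate_dataset), the K-axiom yields O(escalate_dataset).
With premise 3, O(escalate_dataset ⊃ delete_disclosure), the K-axiom yields O(delete_disclosure).
Premise 11 is O(not submit_patent ⊃ not delete_disclosure); contrapositively O(delete_disclosure ⊃ submit_patent). Since O(delete_disclosure) holds, K gives O(submit_patent).
Premises 1, 5, 12 do not contribute to this derivation.
Hence submit_patent is obligatory.

Obligatory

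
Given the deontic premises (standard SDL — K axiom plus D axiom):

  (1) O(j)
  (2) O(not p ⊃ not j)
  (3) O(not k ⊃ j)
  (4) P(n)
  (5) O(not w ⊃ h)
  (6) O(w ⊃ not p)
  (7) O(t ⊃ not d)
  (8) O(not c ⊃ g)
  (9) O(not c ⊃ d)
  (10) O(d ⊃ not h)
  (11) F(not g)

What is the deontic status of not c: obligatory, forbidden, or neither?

Forbidden

Premise 1 gives O(j).
The contrapositive of premise 2 (O(not p ⊃ not j)) is O(j ⊃ p), and O(j) is already established, so O(p).
The contrapositive of premise 6 (O(w ⊃ not p)) is O(p ⊃ not w), and O(p) is already established, so O(not w).
From O(not w) and premise 5, O(not w ⊃ h), we obtain O(h).
Premise 10, O(d ⊃ not h), contraposes to O(h ⊃ not d); with O(h) we get O(not d).
Premise 9 is O(not c ⊃ d); contrapositively O(not d ⊃ c). Since O(not d) holds, K gives O(c).
Premises 3, 4, 7, 8, 11 do not contribute to this derivation.
Thus O(c), which is F(not c): not c is forbidden.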